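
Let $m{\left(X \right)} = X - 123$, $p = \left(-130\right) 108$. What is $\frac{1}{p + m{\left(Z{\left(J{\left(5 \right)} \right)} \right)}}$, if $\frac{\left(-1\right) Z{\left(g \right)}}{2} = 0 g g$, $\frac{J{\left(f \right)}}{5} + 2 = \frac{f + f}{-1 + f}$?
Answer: $- \frac{1}{14163} \approx -7.0606 \cdot 10^{-5}$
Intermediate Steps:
$J{\left(f \right)} = -10 + \frac{10 f}{-1 + f}$ ($J{\left(f \right)} = -10 + 5 \frac{f + f}{-1 + f} = -10 + 5 \frac{2 f}{-1 + f} = -10 + \frac{10 f}{-1 + f}$)
$Z{\left(g \right)} = 0$ ($Z{\left(g \right)} = - 2 \cdot 0 g g = - 2 \cdot 0 g = \left(-2\right) 0 = 0$)
$p = -14040$
$m{\left(X \right)} = -123 + X$
$\frac{1}{p + m{\left(Z{\left(J{\left(5 \right)} \right)} \right)}} = \frac{1}{-14040 + \left(-123 + 0\right)} = \frac{1}{-14040 - 123} = \frac{1}{-14163} = - \frac{1}{14163}$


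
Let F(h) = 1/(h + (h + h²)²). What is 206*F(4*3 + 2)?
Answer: 103/22057 ≈ 0.0046697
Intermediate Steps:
206*F(4*3 + 2) = 206*(1/((4*3 + 2)*(1 + (4*3 + 2)*(1 + (4*3 + 2))²))) = 206*(1/((12 + 2)*(1 + (12 + 2)*(1 + (12 + 2))²))) = 206*(1/(14*(1 + 14*(1 + 14)²))) = 206*(1/(14*(1 + 14*15²))) = 206*(1/(14*(1 + 14*225))) = 206*(1/(14*(1 + 3150))) = 206*((1/14)/3151) = 206*((1/14)*(1/3151)) = 206*(1/44114) = 103/22057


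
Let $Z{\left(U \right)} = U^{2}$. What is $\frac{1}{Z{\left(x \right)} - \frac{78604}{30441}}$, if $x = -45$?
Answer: $\frac{30441}{61564421} \approx 0.00049446$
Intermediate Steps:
$\frac{1}{Z{\left(x \right)} - \frac{78604}{30441}} = \frac{1}{\left(-45\right)^{2} - \frac{78604}{30441}} = \frac{1}{2025 - \frac{78604}{30441}} = \frac{1}{\frac{61564421}{30441}} = \frac{30441}{61564421}$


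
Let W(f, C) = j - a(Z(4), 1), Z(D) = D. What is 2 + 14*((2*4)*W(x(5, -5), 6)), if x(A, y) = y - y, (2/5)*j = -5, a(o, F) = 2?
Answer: -1622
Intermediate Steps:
j = -25/2 (j = (5/2)*(-5) = -25/2 ≈ -12.500)
x(A, y) = 0
W(f, C) = -29/2 (W(f, C) = -25/2 - 1*2 = -25/2 - 2 = -29/2)
2 + 14*((2*4)*W(x(5, -5), 6)) = 2 + 14*((2*4)*(-29/2)) = 2 + 14*(8*(-29/2)) = 2 + 14*(-116) = 2 - 1624 = -1622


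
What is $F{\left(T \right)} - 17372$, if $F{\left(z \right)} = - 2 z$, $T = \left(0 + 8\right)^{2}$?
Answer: $-17500$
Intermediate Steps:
$T = 64$ ($T = 8^{2} = 64$)
$F{\left(T \right)} - 17372 = \left(-2\right) 64 - 17372 = -128 - 17372 = -17500$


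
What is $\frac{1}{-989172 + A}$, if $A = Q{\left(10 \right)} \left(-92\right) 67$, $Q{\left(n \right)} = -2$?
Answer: $- \frac{1}{976844} \approx -1.0237 \cdot 10^{-6}$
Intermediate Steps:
$A = 12328$ ($A = \left(-2\right) \left(-92\right) 67 = 184 \cdot 67 = 12328$)
$\frac{1}{-989172 + A} = \frac{1}{-989172 + 12328} = \frac{1}{-976844} = - \frac{1}{976844}$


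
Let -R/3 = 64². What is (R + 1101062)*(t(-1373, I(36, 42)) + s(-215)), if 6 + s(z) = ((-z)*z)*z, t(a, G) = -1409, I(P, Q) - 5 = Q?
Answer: 10819103687040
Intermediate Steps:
I(P, Q) = 5 + Q
R = -12288 (R = -3*64² = -3*4096 = -12288)
s(z) = -6 - z³ (s(z) = -6 + ((-z)*z)*z = -6 + (-z²)*z = -6 - z³)
(R + 1101062)*(t(-1373, I(36, 42)) + s(-215)) = (-12288 + 1101062)*(-1409 + (-6 - 1*(-215)³)) = 1088774*(-1409 + (-6 - 1*(-9938375))) = 1088774*(-1409 + (-6 + 9938375)) = 1088774*(-1409 + 9938369) = 1088774*9936960 = 10819103687040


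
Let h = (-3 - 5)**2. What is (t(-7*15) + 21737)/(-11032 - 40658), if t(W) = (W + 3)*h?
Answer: -15209/51690 ≈ -0.29423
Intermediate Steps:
h = 64 (h = (-8)**2 = 64)
t(W) = 192 + 64*W (t(W) = (W + 3)*64 = (3 + W)*64 = 192 + 64*W)
(t(-7*15) + 21737)/(-11032 - 40658) = ((192 + 64*(-7*15)) + 21737)/(-11032 - 40658) = ((192 + 64*(-105)) + 21737)/(-51690) = ((192 - 6720) + 21737)*(-1/51690) = (-6528 + 21737)*(-1/51690) = 15209*(-1/51690) = -15209/51690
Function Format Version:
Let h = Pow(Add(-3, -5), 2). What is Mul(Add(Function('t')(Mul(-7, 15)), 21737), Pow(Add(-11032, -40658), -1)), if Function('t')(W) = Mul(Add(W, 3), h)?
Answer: Rational(-15209, 51690) ≈ -0.29423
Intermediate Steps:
h = 64 (h = Pow(-8, 2) = 64)
Function('t')(W) = Add(192, Mul(64, W)) (Function('t')(W) = Mul(Add(W, 3), 64) = Mul(Add(3, W), 64) = Add(192, Mul(64, W)))
Mul(Add(Function('t')(Mul(-7, 15)), 21737), Pow(Add(-11032, -40658), -1)) = Mul(Add(Add(192, Mul(64, Mul(-7, 15))), 21737), Pow(Add(-11032, -40658), -1)) = Mul(Add(Add(192, Mul(64, -105)), 21737), Pow(-51690, -1)) = Mul(Add(Add(192, -6720), 21737), Rational(-1, 51690)) = Mul(Add(-6528, 21737), Rational(-1, 51690)) = Mul(15209, Rational(-1, 51690)) = Rational(-15209, 51690)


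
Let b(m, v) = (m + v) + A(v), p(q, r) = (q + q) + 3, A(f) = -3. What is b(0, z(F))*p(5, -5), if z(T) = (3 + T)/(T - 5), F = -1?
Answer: -130/3 ≈ -43.333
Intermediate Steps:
z(T) = (3 + T)/(-5 + T)
p(q, r) = 3 + 2*q (p(q, r) = 2*q + 3 = 3 + 2*q)
b(m, v) = -3 + m + v (b(m, v) = (m + v) - 3 = -3 + m + v)
b(0, z(F))*p(5, -5) = (-3 + 0 + (3 - 1)/(-5 - 1))*(3 + 2*5) = (-3 + 0 + 2/(-6))*(3 + 10) = (-3 + 0 - ⅙*2)*13 = (-3 + 0 - ⅓)*13 = -10/3*13 = -130/3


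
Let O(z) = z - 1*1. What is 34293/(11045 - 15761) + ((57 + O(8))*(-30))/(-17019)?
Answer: -21280661/2972652 ≈ -7.1588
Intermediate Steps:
O(z) = -1 + z (O(z) = z - 1 = -1 + z)
34293/(11045 - 15761) + ((57 + O(8))*(-30))/(-17019) = 34293/(11045 - 15761) + ((57 + (-1 + 8))*(-30))/(-17019) = 34293/(-4716) + ((57 + 7)*(-30))*(-1/17019) = 34293*(-1/4716) + (64*(-30))*(-1/17019) = -11431/1572 - 1920*(-1/17019) = -11431/1572 + 640/5673 = -21280661/2972652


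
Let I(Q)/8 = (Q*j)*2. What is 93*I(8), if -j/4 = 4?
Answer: -190464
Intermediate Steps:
j = -16 (j = -4*4 = -16)
I(Q) = -256*Q (I(Q) = 8*((Q*(-16))*2) = 8*(-16*Q*2) = 8*(-32*Q) = -256*Q)
93*I(8) = 93*(-256*8) = 93*(-2048) = -190464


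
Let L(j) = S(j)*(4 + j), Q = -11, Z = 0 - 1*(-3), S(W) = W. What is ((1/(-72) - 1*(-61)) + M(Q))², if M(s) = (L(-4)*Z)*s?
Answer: 19280881/5184 ≈ 3719.3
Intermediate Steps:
Z = 3 (Z = 0 + 3 = 3)
L(j) = j*(4 + j)
M(s) = 0 (M(s) = (-4*(4 - 4)*3)*s = (-4*0*3)*s = (0*3)*s = 0*s = 0)
((1/(-72) - 1*(-61)) + M(Q))² = ((1/(-72) - 1*(-61)) + 0)² = ((-1/72 + 61) + 0)² = (4391/72 + 0)² = (4391/72)² = 19280881/5184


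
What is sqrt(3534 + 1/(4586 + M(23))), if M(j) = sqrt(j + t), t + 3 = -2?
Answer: sqrt(16206925 + 10602*sqrt(2))/sqrt(4586 + 3*sqrt(2)) ≈ 59.447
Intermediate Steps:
t = -5 (t = -3 - 2 = -5)
M(j) = sqrt(-5 + j) (M(j) = sqrt(j - 5) = sqrt(-5 + j))
sqrt(3534 + 1/(4586 + M(23))) = sqrt(3534 + 1/(4586 + sqrt(-5 + 23))) = sqrt(3534 + 1/(4586 + sqrt(18))) = sqrt(3534 + 1/(4586 + 3*sqrt(2)))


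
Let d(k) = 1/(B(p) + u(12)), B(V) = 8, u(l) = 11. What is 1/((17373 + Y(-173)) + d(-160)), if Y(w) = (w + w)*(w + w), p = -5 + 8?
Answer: 19/2604692 ≈ 7.2945e-6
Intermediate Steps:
p = 3
Y(w) = 4*w**2 (Y(w) = (2*w)*(2*w) = 4*w**2)
d(k) = 1/19 (d(k) = 1/(8 + 11) = 1/19)
1/((17373 + Y(-173)) + d(-160)) = 1/((17373 + 4*(-173)**2) + 1/19) = 1/((17373 + 4*29929) + 1/19) = 1/((17373 + 119716) + 1/19) = 1/(137089 + 1/19) = 1/(2604692/19) = 19/2604692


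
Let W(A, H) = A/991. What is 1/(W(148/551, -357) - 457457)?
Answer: -546041/249790277589 ≈ -2.1860e-6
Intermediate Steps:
W(A, H) = A/991 (W(A, H) = A*(1/991) = A/991)
1/(W(148/551, -357) - 457457) = 1/((148/551)/991 - 457457) = 1/((148*(1/551))/991 - 457457) = 1/((1/991)*(148/551) - 457457) = 1/(148/546041 - 457457) = 1/(-249790277589/546041) = -546041/249790277589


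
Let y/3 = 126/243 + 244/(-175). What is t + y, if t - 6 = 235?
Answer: 375437/1575 ≈ 238.37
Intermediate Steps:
t = 241 (t = 6 + 235 = 241)
y = -4138/1575 (y = 3*(126/243 + 244/(-175)) = 3*(126*(1/243) + 244*(-1/175)) = 3*(14/27 - 244/175) = 3*(-4138/4725) = -4138/1575 ≈ -2.6273)
t + y = 241 - 4138/1575 = 375437/1575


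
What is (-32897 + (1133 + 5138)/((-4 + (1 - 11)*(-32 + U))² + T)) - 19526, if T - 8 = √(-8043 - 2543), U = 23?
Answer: (-52423*√10586 + 388133621*I)/(√10586 - 7404*I) ≈ -52422.0 - 0.011767*I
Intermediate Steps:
T = 8 + I*√10586 (T = 8 + √(-8043 - 2543) = 8 + √(-10586) = 8 + I*√10586 ≈ 8.0 + 102.89*I)
(-32897 + (1133 + 5138)/((-4 + (1 - 11)*(-32 + U))² + T)) - 19526 = (-32897 + (1133 + 5138)/((-4 + (1 - 11)*(-32 + 23))² + (8 + I*√10586))) - 19526 = (-32897 + 6271/((-4 - 10*(-9))² + (8 + I*√10586))) - 19526 = (-32897 + 6271/((-4 + 90)² + (8 + I*√10586))) - 19526 = (-32897 + 6271/(86² + (8 + I*√10586))) - 19526 = (-32897 + 6271/(7396 + (8 + I*√10586))) - 19526 = (-32897 + 6271/(7404 + I*√10586)) - 19526 = -52423 + 6271/(7404 + I*√10586)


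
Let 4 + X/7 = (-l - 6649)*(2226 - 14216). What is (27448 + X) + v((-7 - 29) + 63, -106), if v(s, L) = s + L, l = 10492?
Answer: 1438671471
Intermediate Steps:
v(s, L) = L + s
X = 1438644102 (X = -28 + 7*((-1*10492 - 6649)*(2226 - 14216)) = -28 + 7*((-10492 - 6649)*(-11990)) = -28 + 7*(-17141*(-11990)) = -28 + 7*205520590 = -28 + 1438644130 = 1438644102)
(27448 + X) + v((-7 - 29) + 63, -106) = (27448 + 1438644102) + (-106 + ((-7 - 29) + 63)) = 1438671550 + (-106 + (-36 + 63)) = 1438671550 + (-106 + 27) = 1438671550 - 79 = 1438671471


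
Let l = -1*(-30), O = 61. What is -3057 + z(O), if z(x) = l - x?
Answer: -3088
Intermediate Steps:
l = 30
z(x) = 30 - x
-3057 + z(O) = -3057 + (30 - 1*61) = -3057 + (30 - 61) = -3057 - 31 = -3088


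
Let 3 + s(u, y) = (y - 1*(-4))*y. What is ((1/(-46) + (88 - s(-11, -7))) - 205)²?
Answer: 38576521/2116 ≈ 18231.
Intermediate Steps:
s(u, y) = -3 + y*(4 + y) (s(u, y) = -3 + (y - 1*(-4))*y = -3 + (y + 4)*y = -3 + (4 + y)*y = -3 + y*(4 + y))
((1/(-46) + (88 - s(-11, -7))) - 205)² = ((1/(-46) + (88 - (-3 + (-7)² + 4*(-7)))) - 205)² = ((-1/46 + (88 - (-3 + 49 - 28))) - 205)² = ((-1/46 + (88 - 1*18)) - 205)² = ((-1/46 + (88 - 18)) - 205)² = ((-1/46 + 70) - 205)² = (3219/46 - 205)² = (-6211/46)² = 38576521/2116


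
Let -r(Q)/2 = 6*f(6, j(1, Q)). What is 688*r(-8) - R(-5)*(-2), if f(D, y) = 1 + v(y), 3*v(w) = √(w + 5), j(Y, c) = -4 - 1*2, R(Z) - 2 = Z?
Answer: -8262 - 2752*I ≈ -8262.0 - 2752.0*I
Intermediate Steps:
R(Z) = 2 + Z
j(Y, c) = -6 (j(Y, c) = -4 - 2 = -6)
v(w) = √(5 + w)/3 (v(w) = √(w + 5)/3 = √(5 + w)/3)
f(D, y) = 1 + √(5 + y)/3
r(Q) = -12 - 4*I (r(Q) = -12*(1 + √(5 - 6)/3) = -12*(1 + √(-1)/3) = -12*(1 + I/3) = -2*(6 + 2*I) = -12 - 4*I)
688*r(-8) - R(-5)*(-2) = 688*(-12 - 4*I) - (2 - 5)*(-2) = (-8256 - 2752*I) - 1*(-3)*(-2) = (-8256 - 2752*I) + 3*(-2) = (-8256 - 2752*I) - 6 = -8262 - 2752*I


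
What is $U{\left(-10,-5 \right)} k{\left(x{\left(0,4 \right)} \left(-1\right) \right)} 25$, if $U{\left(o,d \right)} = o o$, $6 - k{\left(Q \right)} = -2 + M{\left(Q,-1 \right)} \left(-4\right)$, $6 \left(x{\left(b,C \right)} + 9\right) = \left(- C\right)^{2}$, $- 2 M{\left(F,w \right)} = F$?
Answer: $- \frac{35000}{3} \approx -11667.0$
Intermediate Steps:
$M{\left(F,w \right)} = - \frac{F}{2}$
$x{\left(b,C \right)} = -9 + \frac{C^{2}}{6}$ ($x{\left(b,C \right)} = -9 + \frac{\left(- C\right)^{2}}{6} = -9 + \frac{C^{2}}{6}$)
$k{\left(Q \right)} = 8 - 2 Q$ ($k{\left(Q \right)} = 6 - \left(-2 + - \frac{Q}{2} \left(-4\right)\right) = 6 - \left(-2 + 2 Q\right) = 8 - 2 Q$)
$U{\left(o,d \right)} = o^{2}$
$U{\left(-10,-5 \right)} k{\left(x{\left(0,4 \right)} \left(-1\right) \right)} 25 = \left(-10\right)^{2} \left(8 - 2 \left(-9 + \frac{4^{2}}{6}\right) \left(-1\right)\right) 25 = 100 \left(8 - 2 \left(-9 + \frac{1}{6} \cdot 16\right) \left(-1\right)\right) 25 = 100 \left(8 - 2 \left(-9 + \frac{8}{3}\right) \left(-1\right)\right) 25 = 100 \left(8 - 2 \left(\left(- \frac{19}{3}\right) \left(-1\right)\right)\right) 25 = 100 \left(8 - \frac{38}{3}\right) 25 = 100 \left(- \frac{14}{3}\right) 25 = \left(- \frac{1400}{3}\right) 25 = - \frac{35000}{3}$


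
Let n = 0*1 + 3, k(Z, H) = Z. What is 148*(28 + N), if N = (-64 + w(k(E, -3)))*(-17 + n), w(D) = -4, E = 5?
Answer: 145040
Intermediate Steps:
n = 3 (n = 0 + 3 = 3)
N = 952 (N = (-64 - 4)*(-17 + 3) = -68*(-14) = 952)
148*(28 + N) = 148*(28 + 952) = 148*980 = 145040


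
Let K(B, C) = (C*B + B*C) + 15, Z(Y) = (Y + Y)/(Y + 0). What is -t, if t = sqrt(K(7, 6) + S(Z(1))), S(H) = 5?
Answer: -2*sqrt(26) ≈ -10.198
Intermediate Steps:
Z(Y) = 2 (Z(Y) = (2*Y)/Y = 2)
K(B, C) = 15 + 2*B*C (K(B, C) = (B*C + B*C) + 15 = 2*B*C + 15 = 15 + 2*B*C)
t = 2*sqrt(26) (t = sqrt((15 + 2*7*6) + 5) = sqrt((15 + 84) + 5) = sqrt(99 + 5) = sqrt(104) = 2*sqrt(26) ≈ 10.198)
-t = -2*sqrt(26)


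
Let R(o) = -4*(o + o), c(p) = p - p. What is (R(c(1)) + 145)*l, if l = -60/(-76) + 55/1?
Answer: 153700/19 ≈ 8089.5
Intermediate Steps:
c(p) = 0
R(o) = -8*o
l = 1060/19 (l = -60*(-1/76) + 55*1 = 15/19 + 55 = 1060/19 ≈ 55.789)
(R(c(1)) + 145)*l = (-8*0 + 145)*(1060/19) = (0 + 145)*(1060/19) = 145*(1060/19) = 153700/19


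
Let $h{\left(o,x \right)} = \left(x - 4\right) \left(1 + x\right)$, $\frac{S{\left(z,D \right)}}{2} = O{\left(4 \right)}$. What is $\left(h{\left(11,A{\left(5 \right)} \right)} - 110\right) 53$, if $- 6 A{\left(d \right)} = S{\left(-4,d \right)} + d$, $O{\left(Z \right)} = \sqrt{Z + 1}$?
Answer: $- \frac{23373}{4} + \frac{742 \sqrt{5}}{9} \approx -5658.9$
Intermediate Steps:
$O{\left(Z \right)} = \sqrt{1 + Z}$
$S{\left(z,D \right)} = 2 \sqrt{5}$ ($S{\left(z,D \right)} = 2 \sqrt{1 + 4} = 2 \sqrt{5}$)
$A{\left(d \right)} = - \frac{\sqrt{5}}{3} - \frac{d}{6}$ ($A{\left(d \right)} = - \frac{2 \sqrt{5} + d}{6} = - \frac{d + 2 \sqrt{5}}{6} = - \frac{\sqrt{5}}{3} - \frac{d}{6}$)
$h{\left(o,x \right)} = \left(1 + x\right) \left(-4 + x\right)$ ($h{\left(o,x \right)} = \left(-4 + x\right) \left(1 + x\right) = \left(1 + x\right) \left(-4 + x\right)$)
$\left(h{\left(11,A{\left(5 \right)} \right)} - 110\right) 53 = \left(\left(-4 + \left(- \frac{\sqrt{5}}{3} - \frac{5}{6}\right)^{2} - 3 \left(- \frac{\sqrt{5}}{3} - \frac{5}{6}\right)\right) - 110\right) 53 = \left(\left(-4 + \left(- \frac{5}{6} - \frac{\sqrt{5}}{3}\right)^{2} - 3 \left(- \frac{5}{6} - \frac{\sqrt{5}}{3}\right)\right) - 110\right) 53 = \left(\left(-4 + \left(- \frac{5}{6} - \frac{\sqrt{5}}{3}\right)^{2} + \left(\frac{5}{2} + \sqrt{5}\right)\right) - 110\right) 53 = \left(\left(- \frac{3}{2} + \sqrt{5} + \left(- \frac{5}{6} - \frac{\sqrt{5}}{3}\right)^{2}\right) - 110\right) 53 = \left(- \frac{223}{2} + \sqrt{5} + \left(- \frac{5}{6} - \frac{\sqrt{5}}{3}\right)^{2}\right) 53 = - \frac{11819}{2} + 53 \sqrt{5} + 53 \left(- \frac{5}{6} - \frac{\sqrt{5}}{3}\right)^{2}$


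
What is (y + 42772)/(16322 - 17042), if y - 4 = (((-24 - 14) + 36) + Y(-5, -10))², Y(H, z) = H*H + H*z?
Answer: -1069/16 ≈ -66.813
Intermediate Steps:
Y(H, z) = H² + H*z
y = 5333 (y = 4 + (((-24 - 14) + 36) - 5*(-5 - 10))² = 4 + ((-38 + 36) - 5*(-15))² = 4 + (-2 + 75)² = 4 + 73² = 4 + 5329 = 5333)
(y + 42772)/(16322 - 17042) = (5333 + 42772)/(16322 - 17042) = 48105/(-720) = 48105*(-1/720) = -1069/16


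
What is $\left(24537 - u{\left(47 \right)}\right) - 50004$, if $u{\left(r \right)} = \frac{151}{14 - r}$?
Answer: $- \frac{840260}{33} \approx -25462.0$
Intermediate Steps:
$\left(24537 - u{\left(47 \right)}\right) - 50004 = \left(24537 - - \frac{151}{-14 + 47}\right) - 50004 = \left(24537 - - \frac{151}{33}\right) - 50004 = \left(24537 + \frac{151}{33}\right) - 50004 = \frac{809872}{33} - 50004 = - \frac{840260}{33}$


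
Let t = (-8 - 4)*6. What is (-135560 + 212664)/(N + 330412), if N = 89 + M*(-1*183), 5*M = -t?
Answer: 4880/20751 ≈ 0.23517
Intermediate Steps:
t = -72 (t = -12*6 = -72)
M = 72/5 (M = (-1*(-72))/5 = (⅕)*72 = 72/5 ≈ 14.400)
N = -12731/5 (N = 89 + 72*(-1*183)/5 = 89 + (72/5)*(-183) = 89 - 13176/5 = -12731/5 ≈ -2546.2)
(-135560 + 212664)/(N + 330412) = (-135560 + 212664)/(-12731/5 + 330412) = 77104/(1639329/5) = 77104*(5/1639329) = 4880/20751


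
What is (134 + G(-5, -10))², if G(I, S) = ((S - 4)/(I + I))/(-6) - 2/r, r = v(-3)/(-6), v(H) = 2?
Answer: 17581249/900 ≈ 19535.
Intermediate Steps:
r = -⅓ (r = 2/(-6) = 2*(-⅙) = -⅓ ≈ -0.33333)
G(I, S) = 6 - (-4 + S)/(12*I) (G(I, S) = ((S - 4)/(I + I))/(-6) - 2/(-⅓) = ((-4 + S)/((2*I)))*(-⅙) - 2*(-3) = ((-4 + S)*(1/(2*I)))*(-⅙) + 6 = ((-4 + S)/(2*I))*(-⅙) + 6 = -(-4 + S)/(12*I) + 6 = 6 - (-4 + S)/(12*I))
(134 + G(-5, -10))² = (134 + (1/12)*(4 - 1*(-10) + 72*(-5))/(-5))² = (134 + (1/12)*(-⅕)*(4 + 10 - 360))² = (134 + (1/12)*(-⅕)*(-346))² = (134 + 173/30)² = (4193/30)² = 17581249/900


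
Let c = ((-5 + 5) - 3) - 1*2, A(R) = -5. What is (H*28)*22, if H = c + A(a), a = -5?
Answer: -6160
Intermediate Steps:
c = -5 (c = (0 - 3) - 2 = -3 - 2 = -5)
H = -10 (H = -5 - 5 = -10)
(H*28)*22 = -10*28*22 = -280*22 = -6160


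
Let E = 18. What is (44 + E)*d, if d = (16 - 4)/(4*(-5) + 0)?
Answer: -186/5 ≈ -37.200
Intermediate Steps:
d = -⅗ (d = 12/(-20 + 0) = 12/(-20) = 12*(-1/20) = -⅗ ≈ -0.60000)
(44 + E)*d = (44 + 18)*(-⅗) = 62*(-⅗) = -186/5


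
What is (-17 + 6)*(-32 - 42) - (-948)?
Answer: 1762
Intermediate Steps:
(-17 + 6)*(-32 - 42) - (-948) = -11*(-74) - 79*(-12) = 814 + 948 = 1762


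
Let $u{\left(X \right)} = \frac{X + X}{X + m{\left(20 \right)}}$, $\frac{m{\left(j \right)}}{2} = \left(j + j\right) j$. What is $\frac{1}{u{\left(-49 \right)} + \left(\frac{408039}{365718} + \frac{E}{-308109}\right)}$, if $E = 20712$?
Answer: $\frac{19418693584818}{19133477714401} \approx 1.0149$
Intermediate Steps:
$m{\left(j \right)} = 4 j^{2}$ ($m{\left(j \right)} = 2 \left(j + j\right) j = 2 \cdot 2 j j = 2 \cdot 2 j^{2} = 4 j^{2}$)
$u{\left(X \right)} = \frac{2 X}{1600 + X}$ ($u{\left(X \right)} = \frac{X + X}{X + 4 \cdot 20^{2}} = \frac{2 X}{X + 4 \cdot 400} = \frac{2 X}{X + 1600} = \frac{2 X}{1600 + X}$)
$\frac{1}{u{\left(-49 \right)} + \left(\frac{408039}{365718} + \frac{E}{-308109}\right)} = \frac{1}{2 \left(-49\right) \frac{1}{1600 - 49} + \left(\frac{408039}{365718} + \frac{20712}{-308109}\right)} = \frac{1}{2 \left(-49\right) \frac{1}{1551} + \left(408039 \cdot \frac{1}{365718} + 20712 \left(- \frac{1}{308109}\right)\right)} = \frac{1}{2 \left(-49\right) \frac{1}{1551} + \left(\frac{136013}{121906} - \frac{6904}{102703}\right)} = \frac{1}{- \frac{98}{1551} + \frac{13127304115}{12520111918}} = \frac{1}{\frac{19133477714401}{19418693584818}} = \frac{19418693584818}{19133477714401}$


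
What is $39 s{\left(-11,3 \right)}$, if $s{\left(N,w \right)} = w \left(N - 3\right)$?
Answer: $-1638$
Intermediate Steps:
$s{\left(N,w \right)} = w \left(-3 + N\right)$
$39 s{\left(-11,3 \right)} = 39 \cdot 3 \left(-3 - 11\right) = 39 \cdot 3 \left(-14\right) = 39 \left(-42\right) = -1638$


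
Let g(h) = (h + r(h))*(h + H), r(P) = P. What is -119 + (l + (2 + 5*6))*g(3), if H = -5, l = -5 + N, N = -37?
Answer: 1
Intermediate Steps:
l = -42 (l = -5 - 37 = -42)
g(h) = 2*h*(-5 + h) (g(h) = (h + h)*(h - 5) = (2*h)*(-5 + h) = 2*h*(-5 + h))
-119 + (l + (2 + 5*6))*g(3) = -119 + (-42 + (2 + 5*6))*(2*3*(-5 + 3)) = -119 + (-42 + (2 + 30))*(2*3*(-2)) = -119 + (-42 + 32)*(-12) = -119 - 10*(-12) = -119 + 120 = 1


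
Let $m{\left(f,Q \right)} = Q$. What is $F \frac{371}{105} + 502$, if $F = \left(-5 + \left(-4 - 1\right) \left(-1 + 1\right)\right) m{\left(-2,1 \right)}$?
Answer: $\frac{1453}{3} \approx 484.33$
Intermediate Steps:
$F = -5$ ($F = \left(-5 + \left(-4 - 1\right) \left(-1 + 1\right)\right) 1 = \left(-5 - 0\right) 1 = \left(-5 + 0\right) 1 = \left(-5\right) 1 = -5$)
$F \frac{371}{105} + 502 = - 5 \cdot \frac{371}{105} + 502 = - 5 \cdot 371 \cdot \frac{1}{105} + 502 = \left(-5\right) \frac{53}{15} + 502 = - \frac{53}{3} + 502 = \frac{1453}{3}$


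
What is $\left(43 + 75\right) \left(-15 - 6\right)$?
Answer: $-2478$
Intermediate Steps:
$\left(43 + 75\right) \left(-15 - 6\right) = 118 \left(-15 + \left(-32 + 26\right)\right) = 118 \left(-15 - 6\right) = 118 \left(-21\right) = -2478$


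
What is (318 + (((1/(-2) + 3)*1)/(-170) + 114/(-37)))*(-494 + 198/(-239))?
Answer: -23425112234/150331 ≈ -1.5582e+5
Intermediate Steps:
(318 + (((1/(-2) + 3)*1)/(-170) + 114/(-37)))*(-494 + 198/(-239)) = (318 + (((-½ + 3)*1)*(-1/170) + 114*(-1/37)))*(-494 + 198*(-1/239)) = (318 + (((5/2)*1)*(-1/170) - 114/37))*(-494 - 198/239) = (318 + ((5/2)*(-1/170) - 114/37))*(-118264/239) = (318 + (-1/68 - 114/37))*(-118264/239) = (318 - 7789/2516)*(-118264/239) = (792299/2516)*(-118264/239) = -23425112234/150331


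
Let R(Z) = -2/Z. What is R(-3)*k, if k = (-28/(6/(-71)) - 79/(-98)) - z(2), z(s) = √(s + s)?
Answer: 97061/441 ≈ 220.09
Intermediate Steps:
z(s) = √2*√s (z(s) = √(2*s) = √2*√s)
k = 97061/294 (k = (-28/(6/(-71)) - 79/(-98)) - √2*√2 = (-28/(6*(-1/71)) - 79*(-1/98)) - 1*2 = (-28/(-6/71) + 79/98) - 2 = (-28*(-71/6) + 79/98) - 2 = (994/3 + 79/98) - 2 = 97649/294 - 2 = 97061/294 ≈ 330.14)
R(-3)*k = -2/(-3)*(97061/294) = -2*(-⅓)*(97061/294) = (⅔)*(97061/294) = 97061/441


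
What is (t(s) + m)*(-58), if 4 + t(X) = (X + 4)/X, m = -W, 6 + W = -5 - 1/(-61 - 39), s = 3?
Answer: -81113/150 ≈ -540.75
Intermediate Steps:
W = -1099/100 (W = -6 + (-5 - 1/(-61 - 39)) = -6 + (-5 - 1/(-100)) = -6 + (-5 - 1*(-1/100)) = -6 + (-5 + 1/100) = -6 - 499/100 = -1099/100 ≈ -10.990)
m = 1099/100 (m = -1*(-1099/100) = 1099/100 ≈ 10.990)
t(X) = -4 + (4 + X)/X (t(X) = -4 + (X + 4)/X = -4 + (4 + X)/X)
(t(s) + m)*(-58) = ((-3 + 4/3) + 1099/100)*(-58) = (-5/3 + 1099/100)*(-58) = (2797/300)*(-58) = -81113/150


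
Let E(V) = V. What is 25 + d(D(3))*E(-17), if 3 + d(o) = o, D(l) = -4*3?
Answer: 280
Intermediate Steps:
D(l) = -12
d(o) = -3 + o
25 + d(D(3))*E(-17) = 25 + (-3 - 12)*(-17) = 25 - 15*(-17) = 25 + 255 = 280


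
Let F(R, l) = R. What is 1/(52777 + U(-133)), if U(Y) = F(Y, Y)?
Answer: 1/52644 ≈ 1.8996e-5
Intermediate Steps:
U(Y) = Y
1/(52777 + U(-133)) = 1/(52777 - 133) = 1/52644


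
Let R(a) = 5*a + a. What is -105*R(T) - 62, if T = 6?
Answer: -3842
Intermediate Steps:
R(a) = 6*a
-105*R(T) - 62 = -630*6 - 62 = -105*36 - 62 = -3780 - 62 = -3842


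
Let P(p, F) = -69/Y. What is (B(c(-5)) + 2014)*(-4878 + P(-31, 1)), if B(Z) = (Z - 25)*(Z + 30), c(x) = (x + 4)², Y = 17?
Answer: -105403650/17 ≈ -6.2002e+6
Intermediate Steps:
c(x) = (4 + x)²
B(Z) = (-25 + Z)*(30 + Z)
P(p, F) = -69/17
(B(c(-5)) + 2014)*(-4878 + P(-31, 1)) = ((-750 + ((4 - 5)²)² + 5*(4 - 5)²) + 2014)*(-4878 - 69/17) = ((-750 + ((-1)²)² + 5*(-1)²) + 2014)*(-82995/17) = ((-750 + 1² + 5*1) + 2014)*(-82995/17) = ((-750 + 1 + 5) + 2014)*(-82995/17) = (-744 + 2014)*(-82995/17) = 1270*(-82995/17) = -105403650/17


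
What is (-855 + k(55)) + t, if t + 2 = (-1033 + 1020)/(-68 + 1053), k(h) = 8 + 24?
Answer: -812638/985 ≈ -825.01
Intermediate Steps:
k(h) = 32
t = -1983/985 (t = -2 + (-1033 + 1020)/(-68 + 1053) = -2 - 13/985 = -1983/985 ≈ -2.0132)
(-855 + k(55)) + t = (-855 + 32) - 1983/985 = -823 - 1983/985 = -812638/985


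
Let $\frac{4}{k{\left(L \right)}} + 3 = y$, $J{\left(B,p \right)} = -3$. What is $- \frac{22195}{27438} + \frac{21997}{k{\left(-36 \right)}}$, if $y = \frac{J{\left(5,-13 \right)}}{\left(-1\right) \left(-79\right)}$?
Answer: $- \frac{36214974565}{2167602} \approx -16707.0$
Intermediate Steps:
$y = - \frac{3}{79}$ ($y = - \frac{3}{\left(-1\right) \left(-79\right)} = - \frac{3}{79} \approx -0.037975$)
$k{\left(L \right)} = - \frac{79}{60}$ ($k{\left(L \right)} = \frac{4}{-3 - \frac{3}{79}} = \frac{4}{- \frac{240}{79}} = 4 \left(- \frac{79}{240}\right) = - \frac{79}{60}$)
$- \frac{22195}{27438} + \frac{21997}{k{\left(-36 \right)}} = - \frac{22195}{27438} + \frac{21997}{- \frac{79}{60}} = \left(-22195\right) \frac{1}{27438} + 21997 \left(- \frac{60}{79}\right) = - \frac{22195}{27438} - \frac{1319820}{79} = - \frac{36214974565}{2167602}$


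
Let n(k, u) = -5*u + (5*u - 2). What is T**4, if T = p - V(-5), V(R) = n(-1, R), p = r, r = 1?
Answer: 81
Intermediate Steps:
p = 1
n(k, u) = -2 (n(k, u) = -5*u + (-2 + 5*u) = -2)
V(R) = -2
T = 3 (T = 1 - 1*(-2) = 1 + 2 = 3)
T**4 = 3**4 = 81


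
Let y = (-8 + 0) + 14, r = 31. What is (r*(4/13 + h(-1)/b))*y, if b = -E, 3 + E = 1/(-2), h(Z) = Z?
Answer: 372/91 ≈ 4.0879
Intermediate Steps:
E = -7/2 (E = -3 + 1/(-2) = -3 - ½ = -7/2 ≈ -3.5000)
b = 7/2 (b = -1*(-7/2) = 7/2 ≈ 3.5000)
y = 6 (y = -8 + 14 = 6)
(r*(4/13 + h(-1)/b))*y = (31*(4/13 - 1/7/2))*6 = (31*(4*(1/13) - 1*2/7))*6 = (31*(4/13 - 2/7))*6 = (31*(2/91))*6 = (62/91)*6 = 372/91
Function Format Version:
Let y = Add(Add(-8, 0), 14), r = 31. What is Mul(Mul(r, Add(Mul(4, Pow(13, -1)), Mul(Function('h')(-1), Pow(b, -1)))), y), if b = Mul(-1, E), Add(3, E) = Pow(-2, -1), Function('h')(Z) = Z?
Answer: Rational(372, 91) ≈ 4.0879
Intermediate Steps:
E = Rational(-7, 2) (E = Add(-3, Pow(-2, -1)) = Add(-3, Rational(-1, 2)) = Rational(-7, 2) ≈ -3.5000)
b = Rational(7, 2) (b = Mul(-1, Rational(-7, 2)) = Rational(7, 2) ≈ 3.5000)
y = 6 (y = Add(-8, 14) = 6)
Mul(Mul(r, Add(Mul(4, Pow(13, -1)), Mul(Function('h')(-1), Pow(b, -1)))), y) = Mul(Mul(31, Add(Mul(4, Pow(13, -1)), Mul(-1, Pow(Rational(7, 2), -1)))), 6) = Mul(Mul(31, Add(Mul(4, Rational(1, 13)), Mul(-1, Rational(2, 7)))), 6) = Mul(Mul(31, Add(Rational(4, 13), Rational(-2, 7))), 6) = Mul(Mul(31, Rational(2, 91)), 6) = Mul(Rational(62, 91), 6) = Rational(372, 91)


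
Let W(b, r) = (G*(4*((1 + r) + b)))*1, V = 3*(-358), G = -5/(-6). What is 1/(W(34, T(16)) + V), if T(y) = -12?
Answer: -3/2992 ≈ -0.0010027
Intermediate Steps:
G = ⅚ (G = -5*(-⅙) = ⅚ ≈ 0.83333)
V = -1074
W(b, r) = 10/3 + 10*b/3 + 10*r/3 (W(b, r) = (5*(4*((1 + r) + b))/6)*1 = (5*(4*(1 + b + r))/6)*1 = (5*(4 + 4*b + 4*r)/6)*1 = (10/3 + 10*b/3 + 10*r/3)*1 = 10/3 + 10*b/3 + 10*r/3)
1/(W(34, T(16)) + V) = 1/((10/3 + (10/3)*34 + (10/3)*(-12)) - 1074) = 1/((10/3 + 340/3 - 40) - 1074) = 1/(230/3 - 1074) = 1/(-2992/3) = -3/2992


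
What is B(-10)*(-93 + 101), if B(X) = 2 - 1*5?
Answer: -24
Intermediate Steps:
B(X) = -3 (B(X) = 2 - 5 = -3)
B(-10)*(-93 + 101) = -3*(-93 + 101) = -3*8 = -24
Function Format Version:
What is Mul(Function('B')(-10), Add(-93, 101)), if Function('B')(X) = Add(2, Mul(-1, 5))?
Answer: -24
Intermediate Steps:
Function('B')(X) = -3 (Function('B')(X) = Add(2, -5) = -3)
Mul(Function('B')(-10), Add(-93, 101)) = Mul(-3, Add(-93, 101)) = Mul(-3, 8) = -24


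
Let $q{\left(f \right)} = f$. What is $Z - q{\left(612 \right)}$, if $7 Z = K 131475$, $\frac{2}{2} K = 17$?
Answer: $\frac{2230791}{7} \approx 3.1868 \cdot 10^{5}$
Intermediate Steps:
$K = 17$
$Z = \frac{2235075}{7}$ ($Z = \frac{17 \cdot 131475}{7} = \frac{1}{7} \cdot 2235075 = \frac{2235075}{7} \approx 3.193 \cdot 10^{5}$)
$Z - q{\left(612 \right)} = \frac{2235075}{7} - 612 = \frac{2230791}{7}$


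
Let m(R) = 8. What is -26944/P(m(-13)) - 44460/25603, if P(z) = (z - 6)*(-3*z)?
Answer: 42982072/76809 ≈ 559.60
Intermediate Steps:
P(z) = -3*z*(-6 + z) (P(z) = (-6 + z)*(-3*z) = -3*z*(-6 + z))
-26944/P(m(-13)) - 44460/25603 = -26944*1/(24*(6 - 1*8)) - 44460/25603 = -26944*1/(24*(6 - 8)) - 44460*1/25603 = -26944/(3*8*(-2)) - 44460/25603 = -26944/(-48) - 44460/25603 = -26944*(-1/48) - 44460/25603 = 1684/3 - 44460/25603 = 42982072/76809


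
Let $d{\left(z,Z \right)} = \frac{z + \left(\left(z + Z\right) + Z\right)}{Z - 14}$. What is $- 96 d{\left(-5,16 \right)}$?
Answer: $-1056$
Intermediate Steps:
$d{\left(z,Z \right)} = \frac{2 Z + 2 z}{-14 + Z}$ ($d{\left(z,Z \right)} = \frac{z + \left(\left(Z + z\right) + Z\right)}{-14 + Z} = \frac{z + \left(z + 2 Z\right)}{-14 + Z} = \frac{2 Z + 2 z}{-14 + Z}$)
$- 96 d{\left(-5,16 \right)} = - 96 \frac{2 \left(16 - 5\right)}{-14 + 16} = - 96 \cdot 2 \cdot \frac{1}{2} \cdot 11 = \left(-96\right) 11 = -1056$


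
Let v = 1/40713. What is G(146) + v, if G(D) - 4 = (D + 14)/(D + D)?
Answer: 13516789/2972049 ≈ 4.5480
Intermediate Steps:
v = 1/40713 ≈ 2.4562e-5
G(D) = 4 + (14 + D)/(2*D) (G(D) = 4 + (D + 14)/(D + D) = 4 + (14 + D)/((2*D)) = 4 + (14 + D)*(1/(2*D)) = 4 + (14 + D)/(2*D))
G(146) + v = (9/2 + 7/146) + 1/40713 = 332/73 + 1/40713 = 13516789/2972049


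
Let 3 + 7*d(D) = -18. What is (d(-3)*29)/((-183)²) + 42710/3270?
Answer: 5296410/405589 ≈ 13.059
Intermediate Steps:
d(D) = -3 (d(D) = -3/7 + (⅐)*(-18) = -3/7 - 18/7 = -3)
(d(-3)*29)/((-183)²) + 42710/3270 = (-3*29)/((-183)²) + 42710/3270 = -87/33489 + 42710*(1/3270) = -87*1/33489 + 4271/327 = -29/11163 + 4271/327 = 5296410/405589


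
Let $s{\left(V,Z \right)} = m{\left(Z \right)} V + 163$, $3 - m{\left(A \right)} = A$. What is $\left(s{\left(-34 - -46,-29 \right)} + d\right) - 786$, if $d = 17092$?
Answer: $16853$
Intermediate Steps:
$m{\left(A \right)} = 3 - A$
$s{\left(V,Z \right)} = 163 + V \left(3 - Z\right)$ ($s{\left(V,Z \right)} = \left(3 - Z\right) V + 163 = V \left(3 - Z\right) + 163 = 163 + V \left(3 - Z\right)$)
$\left(s{\left(-34 - -46,-29 \right)} + d\right) - 786 = \left(\left(163 - \left(-34 - -46\right) \left(-3 - 29\right)\right) + 17092\right) - 786 = \left(\left(163 - \left(-34 + 46\right) \left(-32\right)\right) + 17092\right) - 786 = \left(\left(163 - 12 \left(-32\right)\right) + 17092\right) - 786 = \left(\left(163 + 384\right) + 17092\right) - 786 = \left(547 + 17092\right) - 786 = 17639 - 786 = 16853$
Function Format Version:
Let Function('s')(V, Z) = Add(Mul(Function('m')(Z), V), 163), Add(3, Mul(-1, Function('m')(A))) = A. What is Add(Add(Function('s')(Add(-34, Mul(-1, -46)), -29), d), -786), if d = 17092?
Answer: 16853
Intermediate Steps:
Function('m')(A) = Add(3, Mul(-1, A))
Function('s')(V, Z) = Add(163, Mul(V, Add(3, Mul(-1, Z)))) (Function('s')(V, Z) = Add(Mul(Add(3, Mul(-1, Z)), V), 163) = Add(Mul(V, Add(3, Mul(-1, Z))), 163) = Add(163, Mul(V, Add(3, Mul(-1, Z)))))
Add(Add(Function('s')(Add(-34, Mul(-1, -46)), -29), d), -786) = Add(Add(Add(163, Mul(-1, Add(-34, Mul(-1, -46)), Add(-3, -29))), 17092), -786) = Add(Add(Add(163, Mul(-1, Add(-34, 46), -32)), 17092), -786) = Add(Add(Add(163, Mul(-1, 12, -32)), 17092), -786) = Add(Add(Add(163, 384), 17092), -786) = Add(Add(547, 17092), -786) = Add(17639, -786) = 16853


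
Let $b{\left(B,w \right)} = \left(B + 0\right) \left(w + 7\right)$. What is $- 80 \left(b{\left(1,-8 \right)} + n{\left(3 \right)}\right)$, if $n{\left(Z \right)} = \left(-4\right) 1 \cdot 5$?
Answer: $1680$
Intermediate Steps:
$b{\left(B,w \right)} = B \left(7 + w\right)$
$n{\left(Z \right)} = -20$ ($n{\left(Z \right)} = \left(-4\right) 5 = -20$)
$- 80 \left(b{\left(1,-8 \right)} + n{\left(3 \right)}\right) = - 80 \left(1 \left(7 - 8\right) - 20\right) = - 80 \left(1 \left(-1\right) - 20\right) = - 80 \left(-1 - 20\right) = \left(-80\right) \left(-21\right) = 1680$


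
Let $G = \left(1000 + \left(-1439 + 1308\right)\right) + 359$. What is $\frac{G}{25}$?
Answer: $\frac{1228}{25} \approx 49.12$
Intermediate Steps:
$G = 1228$ ($G = \left(1000 - 131\right) + 359 = 869 + 359 = 1228$)
$\frac{G}{25} = \frac{1228}{25}$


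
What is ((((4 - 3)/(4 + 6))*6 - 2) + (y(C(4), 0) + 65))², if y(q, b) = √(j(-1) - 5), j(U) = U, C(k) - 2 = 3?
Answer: 100974/25 + 636*I*√6/5 ≈ 4039.0 + 311.58*I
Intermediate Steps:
C(k) = 5 (C(k) = 2 + 3 = 5)
y(q, b) = I*√6 (y(q, b) = √(-1 - 5) = √(-6) = I*√6)
((((4 - 3)/(4 + 6))*6 - 2) + (y(C(4), 0) + 65))² = ((((4 - 3)/(4 + 6))*6 - 2) + (I*√6 + 65))² = (((1/10)*6 - 2) + (65 + I*√6))² = (((1*(⅒))*6 - 2) + (65 + I*√6))² = (((⅒)*6 - 2) + (65 + I*√6))² = ((⅗ - 2) + (65 + I*√6))² = (-7/5 + (65 + I*√6))² = (318/5 + I*√6)²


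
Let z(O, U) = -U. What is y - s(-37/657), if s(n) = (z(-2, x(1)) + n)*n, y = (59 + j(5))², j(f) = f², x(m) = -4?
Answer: 3045811211/431649 ≈ 7056.2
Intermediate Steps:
y = 7056 (y = (59 + 5²)² = (59 + 25)² = 84² = 7056)
s(n) = n*(4 + n) (s(n) = (-1*(-4) + n)*n = (4 + n)*n = n*(4 + n))
y - s(-37/657) = 7056 - (-37/657)*(4 - 37/657) = 7056 - (-37*1/657)*(4 - 37*1/657) = 7056 - (-37)*(4 - 37/657)/657 = 7056 - (-37)*2591/(657*657) = 7056 - 1*(-95867/431649) = 7056 + 95867/431649 = 3045811211/431649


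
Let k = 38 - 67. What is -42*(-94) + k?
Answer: 3919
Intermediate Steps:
k = -29
-42*(-94) + k = -42*(-94) - 29 = 3948 - 29 = 3919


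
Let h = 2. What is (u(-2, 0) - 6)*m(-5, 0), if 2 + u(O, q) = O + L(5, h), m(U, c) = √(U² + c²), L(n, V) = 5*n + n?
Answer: 100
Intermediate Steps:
L(n, V) = 6*n
u(O, q) = 28 + O (u(O, q) = -2 + (O + 6*5) = -2 + (O + 30) = -2 + (30 + O) = 28 + O)
(u(-2, 0) - 6)*m(-5, 0) = ((28 - 2) - 6)*√((-5)² + 0²) = (26 - 6)*√(25 + 0) = 20*√25 = 20*5 = 100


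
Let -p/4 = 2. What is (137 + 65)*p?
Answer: -1616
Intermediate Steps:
p = -8 (p = -4*2 = -8)
(137 + 65)*p = (137 + 65)*(-8) = 202*(-8) = -1616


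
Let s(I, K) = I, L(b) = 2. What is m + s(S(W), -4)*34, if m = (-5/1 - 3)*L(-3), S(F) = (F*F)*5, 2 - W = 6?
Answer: 2704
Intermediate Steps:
W = -4 (W = 2 - 1*6 = 2 - 6 = -4)
S(F) = 5*F**2 (S(F) = F**2*5 = 5*F**2)
m = -16 (m = (-5/1 - 3)*2 = (-5*1 - 3)*2 = (-5 - 3)*2 = -8*2 = -16)
m + s(S(W), -4)*34 = -16 + (5*(-4)**2)*34 = -16 + (5*16)*34 = -16 + 80*34 = -16 + 2720 = 2704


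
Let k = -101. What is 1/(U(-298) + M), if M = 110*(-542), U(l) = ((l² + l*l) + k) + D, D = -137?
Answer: 1/117750 ≈ 8.4926e-6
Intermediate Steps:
U(l) = -238 + 2*l² (U(l) = ((l² + l*l) - 101) - 137 = ((l² + l²) - 101) - 137 = (2*l² - 101) - 137 = (-101 + 2*l²) - 137 = -238 + 2*l²)
M = -59620
1/(U(-298) + M) = 1/((-238 + 2*(-298)²) - 59620) = 1/((-238 + 2*88804) - 59620) = 1/((-238 + 177608) - 59620) = 1/(177370 - 59620) = 1/117750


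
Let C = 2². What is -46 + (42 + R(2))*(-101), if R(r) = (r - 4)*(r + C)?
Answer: -3076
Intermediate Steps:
C = 4
R(r) = (-4 + r)*(4 + r) (R(r) = (r - 4)*(r + 4) = (-4 + r)*(4 + r))
-46 + (42 + R(2))*(-101) = -46 + (42 + (-16 + 2²))*(-101) = -46 + (42 + (-16 + 4))*(-101) = -46 + (42 - 12)*(-101) = -46 + 30*(-101) = -46 - 3030 = -3076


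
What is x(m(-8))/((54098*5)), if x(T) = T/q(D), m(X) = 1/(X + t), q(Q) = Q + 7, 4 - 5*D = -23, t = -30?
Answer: -1/127454888 ≈ -7.8459e-9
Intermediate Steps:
D = 27/5 (D = ⅘ - ⅕*(-23) = ⅘ + 23/5 = 27/5 ≈ 5.4000)
q(Q) = 7 + Q
m(X) = 1/(-30 + X) (m(X) = 1/(X - 30) = 1/(-30 + X))
x(T) = 5*T/62 (x(T) = T/(7 + 27/5) = T/(62/5) = T*(5/62) = 5*T/62)
x(m(-8))/((54098*5)) = (5/(62*(-30 - 8)))/((54098*5)) = ((5/62)/(-38))/270490 = ((5/62)*(-1/38))*(1/270490) = -5/2356*1/270490 = -1/127454888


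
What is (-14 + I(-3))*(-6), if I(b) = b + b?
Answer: 120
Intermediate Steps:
I(b) = 2*b
(-14 + I(-3))*(-6) = (-14 + 2*(-3))*(-6) = (-14 - 6)*(-6) = -20*(-6) = 120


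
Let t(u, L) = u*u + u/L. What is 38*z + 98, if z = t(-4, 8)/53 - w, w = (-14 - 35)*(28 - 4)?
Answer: 2374247/53 ≈ 44797.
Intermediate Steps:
t(u, L) = u² + u/L
w = -1176 (w = -49*24 = -1176)
z = 124687/106 (z = ((-4)² - 4/8)/53 - 1*(-1176) = (16 - 4*⅛)*(1/53) + 1176 = (16 - ½)*(1/53) + 1176 = (31/2)*(1/53) + 1176 = 31/106 + 1176 = 124687/106 ≈ 1176.3)
38*z + 98 = 38*(124687/106) + 98 = 2369053/53 + 98 = 2374247/53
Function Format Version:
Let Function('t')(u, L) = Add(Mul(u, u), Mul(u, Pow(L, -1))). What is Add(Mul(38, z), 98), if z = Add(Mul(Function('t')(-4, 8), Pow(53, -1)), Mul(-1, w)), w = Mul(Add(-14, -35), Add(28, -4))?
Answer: Rational(2374247, 53) ≈ 44797.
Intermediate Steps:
Function('t')(u, L) = Add(Pow(u, 2), Mul(u, Pow(L, -1)))
w = -1176 (w = Mul(-49, 24) = -1176)
z = Rational(124687, 106) (z = Add(Mul(Add(Pow(-4, 2), Mul(-4, Pow(8, -1))), Pow(53, -1)), Mul(-1, -1176)) = Add(Mul(Add(16, Mul(-4, Rational(1, 8))), Rational(1, 53)), 1176) = Add(Mul(Add(16, Rational(-1, 2)), Rational(1, 53)), 1176) = Add(Mul(Rational(31, 2), Rational(1, 53)), 1176) = Add(Rational(31, 106), 1176) = Rational(124687, 106) ≈ 1176.3)
Add(Mul(38, z), 98) = Add(Mul(38, Rational(124687, 106)), 98) = Add(Rational(2369053, 53), 98) = Rational(2374247, 53)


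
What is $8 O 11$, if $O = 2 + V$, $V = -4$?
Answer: $-176$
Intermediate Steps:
$O = -2$ ($O = 2 - 4 = -2$)
$8 O 11 = 8 \left(-2\right) 11 = \left(-16\right) 11 = -176$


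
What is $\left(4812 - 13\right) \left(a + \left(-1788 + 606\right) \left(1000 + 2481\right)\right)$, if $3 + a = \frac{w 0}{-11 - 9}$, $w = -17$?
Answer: $-19745701455$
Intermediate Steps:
$a = -3$ ($a = -3 + \frac{\left(-17\right) 0}{-11 - 9} = -3 + \frac{0}{-20} = -3 + 0 \left(- \frac{1}{20}\right) = -3 + 0 = -3$)
$\left(4812 - 13\right) \left(a + \left(-1788 + 606\right) \left(1000 + 2481\right)\right) = \left(4812 - 13\right) \left(-3 + \left(-1788 + 606\right) \left(1000 + 2481\right)\right) = 4799 \left(-3 - 4114542\right) = 4799 \left(-4114545\right) = -19745701455$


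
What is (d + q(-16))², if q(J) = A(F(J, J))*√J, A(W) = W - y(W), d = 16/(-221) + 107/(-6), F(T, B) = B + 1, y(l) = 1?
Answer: -6638168447/1758276 + 1519552*I/663 ≈ -3775.4 + 2291.9*I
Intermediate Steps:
F(T, B) = 1 + B
d = -23743/1326 (d = 16*(-1/221) + 107*(-⅙) = -16/221 - 107/6 = -23743/1326 ≈ -17.906)
A(W) = -1 + W (A(W) = W - 1*1 = W - 1 = -1 + W)
q(J) = J^(3/2) (q(J) = (-1 + (1 + J))*√J = J*√J = J^(3/2))
(d + q(-16))² = (-23743/1326 + (-16)^(3/2))² = (-23743/1326 - 64*I)²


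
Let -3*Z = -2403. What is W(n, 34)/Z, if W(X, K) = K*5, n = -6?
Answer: 170/801 ≈ 0.21223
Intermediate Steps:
Z = 801 (Z = -1/3*(-2403) = 801)
W(X, K) = 5*K
W(n, 34)/Z = (5*34)/801 = 170*(1/801) = 170/801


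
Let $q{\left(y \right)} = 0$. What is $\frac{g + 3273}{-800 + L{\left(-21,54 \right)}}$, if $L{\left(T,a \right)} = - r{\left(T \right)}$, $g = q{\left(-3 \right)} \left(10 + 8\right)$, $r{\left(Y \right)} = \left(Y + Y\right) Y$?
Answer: $- \frac{3273}{1682} \approx -1.9459$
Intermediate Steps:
$r{\left(Y \right)} = 2 Y^{2}$ ($r{\left(Y \right)} = 2 Y Y = 2 Y^{2}$)
$g = 0$ ($g = 0 \left(10 + 8\right) = 0 \cdot 18 = 0$)
$L{\left(T,a \right)} = - 2 T^{2}$
$\frac{g + 3273}{-800 + L{\left(-21,54 \right)}} = \frac{0 + 3273}{-800 - 2 \left(-21\right)^{2}} = \frac{3273}{-800 - 882} = \frac{3273}{-1682} = 3273 \left(- \frac{1}{1682}\right) = - \frac{3273}{1682}$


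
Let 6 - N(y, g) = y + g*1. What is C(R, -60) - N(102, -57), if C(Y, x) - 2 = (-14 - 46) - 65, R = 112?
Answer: -84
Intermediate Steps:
C(Y, x) = -123 (C(Y, x) = 2 + ((-14 - 46) - 65) = 2 + (-60 - 65) = 2 - 125 = -123)
N(y, g) = 6 - g - y (N(y, g) = 6 - (y + g*1) = 6 - (y + g) = 6 - (g + y) = 6 + (-g - y) = 6 - g - y)
C(R, -60) - N(102, -57) = -123 - (6 - 1*(-57) - 1*102) = -123 - (6 + 57 - 102) = -123 - 1*(-39) = -123 + 39 = -84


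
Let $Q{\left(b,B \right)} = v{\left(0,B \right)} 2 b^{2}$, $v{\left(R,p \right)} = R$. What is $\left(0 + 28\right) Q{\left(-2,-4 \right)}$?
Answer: $0$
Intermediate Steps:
$Q{\left(b,B \right)} = 0$ ($Q{\left(b,B \right)} = 0 \cdot 2 b^{2} = 0 b^{2} = 0$)
$\left(0 + 28\right) Q{\left(-2,-4 \right)} = \left(0 + 28\right) 0 = 28 \cdot 0 = 0$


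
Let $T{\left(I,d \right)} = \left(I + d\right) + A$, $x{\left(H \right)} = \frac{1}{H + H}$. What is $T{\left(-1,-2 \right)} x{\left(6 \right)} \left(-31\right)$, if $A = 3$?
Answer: $0$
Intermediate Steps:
$x{\left(H \right)} = \frac{1}{2 H}$
$T{\left(I,d \right)} = 3 + I + d$ ($T{\left(I,d \right)} = \left(I + d\right) + 3 = 3 + I + d$)
$T{\left(-1,-2 \right)} x{\left(6 \right)} \left(-31\right) = \left(3 - 1 - 2\right) \frac{1}{2 \cdot 6} \left(-31\right) = 0 \cdot \frac{1}{2} \cdot \frac{1}{6} \left(-31\right) = 0 \cdot \frac{1}{12} \left(-31\right) = 0 \left(-31\right) = 0$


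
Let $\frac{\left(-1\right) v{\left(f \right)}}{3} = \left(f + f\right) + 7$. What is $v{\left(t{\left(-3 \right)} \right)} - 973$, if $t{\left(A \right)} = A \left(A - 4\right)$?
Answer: $-1120$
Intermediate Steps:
$t{\left(A \right)} = A \left(-4 + A\right)$
$v{\left(f \right)} = -21 - 6 f$ ($v{\left(f \right)} = - 3 \left(\left(f + f\right) + 7\right) = - 3 \left(2 f + 7\right) = - 3 \left(7 + 2 f\right) = -21 - 6 f$)
$v{\left(t{\left(-3 \right)} \right)} - 973 = \left(-21 - 6 \left(- 3 \left(-4 - 3\right)\right)\right) - 973 = \left(-21 - 6 \left(\left(-3\right) \left(-7\right)\right)\right) - 973 = \left(-21 - 126\right) - 973 = -147 - 973 = -1120$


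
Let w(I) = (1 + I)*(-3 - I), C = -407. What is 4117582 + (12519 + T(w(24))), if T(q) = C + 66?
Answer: 4129760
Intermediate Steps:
T(q) = -341 (T(q) = -407 + 66 = -341)
4117582 + (12519 + T(w(24))) = 4117582 + (12519 - 341) = 4117582 + 12178 = 4129760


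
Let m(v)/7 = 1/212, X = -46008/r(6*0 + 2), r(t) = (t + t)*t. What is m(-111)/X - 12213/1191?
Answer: -4963414831/484027164 ≈ -10.254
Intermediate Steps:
r(t) = 2*t² (r(t) = (2*t)*t = 2*t²)
X = -5751 (X = -46008*1/(2*(6*0 + 2)²) = -46008*1/(2*(0 + 2)²) = -46008/(2*2²) = -46008/(2*4) = -46008/8 = -46008*⅛ = -5751)
m(v) = 7/212
m(-111)/X - 12213/1191 = (7/212)/(-5751) - 12213/1191 = (7/212)*(-1/5751) - 12213*1/1191 = -7/1219212 - 4071/397 = -4963414831/484027164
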